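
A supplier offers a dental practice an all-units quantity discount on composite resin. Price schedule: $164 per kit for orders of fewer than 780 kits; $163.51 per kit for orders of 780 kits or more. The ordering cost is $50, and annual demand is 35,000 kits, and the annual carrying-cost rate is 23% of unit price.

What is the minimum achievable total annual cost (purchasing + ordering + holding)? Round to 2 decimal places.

$5,739,760.44

H₁ = 23%×$164 = $37.7200;  H₂ = 23%×$163.51 = $37.6073
EOQ₁ = √(2×35,000×50/37.7200) = 304.61  (< 780, feasible at tier 1)
EOQ₂ = √(2×35,000×50/37.6073) = 305.07  (< 780 → use Q = 780 at tier-2 price)
TC(tier 1 (EOQ₁), Q≈304.6) = $5,751,490.00
TC(tier 2, Q≈780.0) = $5,739,760.44
Minimum at tier 2: $5,739,760.44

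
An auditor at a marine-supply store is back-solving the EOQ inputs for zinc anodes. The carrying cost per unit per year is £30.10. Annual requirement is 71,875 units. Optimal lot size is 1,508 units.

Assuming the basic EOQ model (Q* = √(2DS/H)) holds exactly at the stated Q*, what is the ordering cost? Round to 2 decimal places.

£476.17

From Q* = √(2DS/H) ⇒ Q*² = 2DS/H.
S = Q²H / (2D) = 1,508² × 30.1 / (2 × 71,875) = 476.1692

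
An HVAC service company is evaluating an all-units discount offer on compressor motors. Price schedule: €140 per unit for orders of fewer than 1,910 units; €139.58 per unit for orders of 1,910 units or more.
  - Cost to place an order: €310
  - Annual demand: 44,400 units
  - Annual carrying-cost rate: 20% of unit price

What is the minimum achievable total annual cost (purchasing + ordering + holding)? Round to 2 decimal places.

€6,231,218.06

H₁ = 20%×€140 = €28.0000;  H₂ = 20%×€139.58 = €27.9160
EOQ₁ = √(2×44,400×310/28.0000) = 991.54  (< 1,910, feasible at tier 1)
EOQ₂ = √(2×44,400×310/27.9160) = 993.03  (< 1,910 → use Q = 1,910 at tier-2 price)
TC(tier 1 (EOQ₁), Q≈991.5) = €6,243,763.00
TC(tier 2, Q≈1,910.0) = €6,231,218.06
Minimum at tier 2: €6,231,218.06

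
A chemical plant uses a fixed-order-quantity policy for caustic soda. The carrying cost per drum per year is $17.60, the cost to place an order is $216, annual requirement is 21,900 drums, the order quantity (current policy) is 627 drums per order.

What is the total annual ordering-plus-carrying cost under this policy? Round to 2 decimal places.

Orders/yr = 21,900/627 = 34.928; ordering cost = 34.928 × $216 = $7,544.50
Average inventory = 627/2 = 313.5; holding cost = 313.5 × $17.6 = $5,517.60
Total = $7,544.50 + $5,517.60 = $13,062.10

$13,062.10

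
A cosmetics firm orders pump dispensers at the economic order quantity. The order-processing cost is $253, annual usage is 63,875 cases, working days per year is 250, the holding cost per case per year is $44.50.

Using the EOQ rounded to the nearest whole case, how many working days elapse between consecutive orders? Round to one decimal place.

3.3 days

2DS/H = 2·63,875·253/44.5 = 726,308.99
EOQ = √726,308.99 ≈ 852.24 → Q = 852 cases
Days between orders = 250 / (D/Q) = 250 / 74.971 ≈ 3.335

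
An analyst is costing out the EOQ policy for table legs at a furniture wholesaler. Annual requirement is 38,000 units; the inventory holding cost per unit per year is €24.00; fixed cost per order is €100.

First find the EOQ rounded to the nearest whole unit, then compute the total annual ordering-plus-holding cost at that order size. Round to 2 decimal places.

€13,505.56

EOQ = √(2DS/H) = √(2 × 38,000 × 100 / 24)
    = √(316,666.67) ≈ 562.73 → Q = 563 units
Ordering: D/Q × S = 38,000/563 × €100 = €6,749.56
Holding:  Q/2 × H = 563/2 × €24 = €6,756.00
Total = €6,749.56 + €6,756.00 = €13,505.56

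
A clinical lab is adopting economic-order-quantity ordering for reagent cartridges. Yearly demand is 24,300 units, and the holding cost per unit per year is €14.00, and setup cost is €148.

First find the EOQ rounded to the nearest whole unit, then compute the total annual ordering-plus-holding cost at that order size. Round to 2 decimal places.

Optimal lot size Q* = (2 × 24,300 × €148 / €14)^½ ≈ 716.78 → Q = 717 units
Ordering: D/Q × S = 24,300/717 × €148 = €5,015.90
Holding:  Q/2 × H = 717/2 × €14 = €5,019.00
Total = €5,015.90 + €5,019.00 = €10,034.90

€10,034.90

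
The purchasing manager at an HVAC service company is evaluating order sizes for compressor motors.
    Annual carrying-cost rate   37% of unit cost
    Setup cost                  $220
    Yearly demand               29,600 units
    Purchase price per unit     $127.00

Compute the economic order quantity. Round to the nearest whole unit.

526 units

H = i·C = 0.37 × $127 = $46.9900 per unit-year
Q* = √(2·D·S / H) = √(2·29,600·220 / 46.99) = √277,165.4 ≈ 526.46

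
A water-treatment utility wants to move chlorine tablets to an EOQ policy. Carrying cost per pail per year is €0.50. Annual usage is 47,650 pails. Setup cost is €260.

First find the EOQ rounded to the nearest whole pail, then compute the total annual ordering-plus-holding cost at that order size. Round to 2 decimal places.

€3,519.80

2DS/H = 2·47,650·260/0.5 = 49,556,000.00
EOQ = √49,556,000.00 ≈ 7,039.60 → Q = 7,040 pails
Annual ordering cost = (D/Q)·S = (47,650/7,040) × 260 = €1,759.80
Annual holding cost  = (Q/2)·H = (7,040/2) × 0.5 = €1,760.00
Total = €1,759.80 + €1,760.00 = €3,519.80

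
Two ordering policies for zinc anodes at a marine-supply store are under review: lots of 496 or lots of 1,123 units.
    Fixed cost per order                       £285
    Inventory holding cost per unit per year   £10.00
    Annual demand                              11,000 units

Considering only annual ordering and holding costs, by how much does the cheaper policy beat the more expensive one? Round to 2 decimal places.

£393.93

For each Q, cost = (D/Q)·S + (Q/2)·H.
TC(496) = (11,000/496)×285 + (496/2)×10 = £8,800.56
TC(1,123) = (11,000/1,123)×285 + (1,123/2)×10 = £8,406.63
|ΔTC| = |£8,800.56 − £8,406.63| = £393.93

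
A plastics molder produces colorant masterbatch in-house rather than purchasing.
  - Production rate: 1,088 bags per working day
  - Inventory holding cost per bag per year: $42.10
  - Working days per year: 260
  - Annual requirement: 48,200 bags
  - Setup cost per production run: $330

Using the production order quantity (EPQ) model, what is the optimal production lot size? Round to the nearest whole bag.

d = 48,200/260 = 185.3846 bags/day;  effective holding cost H(1 − d/p) = 42.1·(1 − 185.3846/1088) = 34.92657
Q* = √(2DS / H_eff) = √(2·48,200·330 / 34.92657) ≈ 954.37

954 bags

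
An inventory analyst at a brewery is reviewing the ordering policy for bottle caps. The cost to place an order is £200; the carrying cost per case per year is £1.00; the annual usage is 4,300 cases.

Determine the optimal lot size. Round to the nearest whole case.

EOQ = √(2DS/H) = √(2 × 4,300 × 200 / 1)
    = √(1,720,000.00) ≈ 1,311.49

1,311 cases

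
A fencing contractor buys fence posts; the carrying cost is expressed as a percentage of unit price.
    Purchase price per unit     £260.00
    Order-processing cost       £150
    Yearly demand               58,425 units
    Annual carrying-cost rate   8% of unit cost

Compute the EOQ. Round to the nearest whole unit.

Holding cost per unit per year: H = 8% × £260 = £20.8000
Q* = √(2·D·S / H) = √(2·58,425·150 / 20.8) = √842,668.3 ≈ 917.97

918 units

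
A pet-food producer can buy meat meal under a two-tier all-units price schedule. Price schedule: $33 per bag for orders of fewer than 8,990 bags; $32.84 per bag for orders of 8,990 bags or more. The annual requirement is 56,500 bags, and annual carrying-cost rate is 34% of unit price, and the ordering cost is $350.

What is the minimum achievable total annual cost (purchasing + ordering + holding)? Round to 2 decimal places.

H₁ = 34%×$33 = $11.2200;  H₂ = 34%×$32.84 = $11.1656
EOQ₁ = √(2×56,500×350/11.2200) = 1,877.49  (< 8,990, feasible at tier 1)
EOQ₂ = √(2×56,500×350/11.1656) = 1,882.05  (< 8,990 → use Q = 8,990 at tier-2 price)
TC(tier 1 (EOQ₁), Q≈1,877.5) = $1,885,565.40
TC(tier 2, Q≈8,990.0) = $1,907,849.04
Minimum at tier 1 (EOQ₁): $1,885,565.40

$1,885,565.40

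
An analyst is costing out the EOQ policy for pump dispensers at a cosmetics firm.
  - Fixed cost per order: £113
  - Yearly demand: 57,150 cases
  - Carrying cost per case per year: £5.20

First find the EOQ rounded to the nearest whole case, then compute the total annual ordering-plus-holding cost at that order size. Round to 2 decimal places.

EOQ = √(2DS/H) = √(2 × 57,150 × 113 / 5.2)
    = √(2,483,826.92) ≈ 1,576.02 → Q = 1,576 cases
Orders/yr = 57,150/1,576 = 36.263; ordering cost = 36.263 × £113 = £4,097.68
Average inventory = 1,576/2 = 788; holding cost = 788 × £5.2 = £4,097.60
Total = £4,097.68 + £4,097.60 = £8,195.28

£8,195.28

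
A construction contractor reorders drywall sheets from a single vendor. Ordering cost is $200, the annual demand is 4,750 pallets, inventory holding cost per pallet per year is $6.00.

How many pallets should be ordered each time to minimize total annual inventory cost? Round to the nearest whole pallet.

Optimal lot size Q* = (2 × 4,750 × $200 / $6)^½ ≈ 562.73

563 pallets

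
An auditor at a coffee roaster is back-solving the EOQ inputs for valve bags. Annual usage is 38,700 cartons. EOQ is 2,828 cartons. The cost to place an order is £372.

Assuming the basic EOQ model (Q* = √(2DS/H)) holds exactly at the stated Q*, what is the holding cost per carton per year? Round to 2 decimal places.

From Q* = √(2DS/H) ⇒ Q*² = 2DS/H.
H = 2DS / Q² = 2 × 38,700 × 372 / 2,828² = 3.6002

£3.60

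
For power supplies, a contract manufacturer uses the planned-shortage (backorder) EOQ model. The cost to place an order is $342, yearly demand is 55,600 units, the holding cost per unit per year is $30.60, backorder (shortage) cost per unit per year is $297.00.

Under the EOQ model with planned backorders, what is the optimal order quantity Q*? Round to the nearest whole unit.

1,171 units

Basic EOQ = √(2·55,600·342/30.6) = 1,114.820
Backorder adjustment √((H+b)/b) = √((30.6+297)/297) = 1.0503
Q* = 1,114.820 × 1.0503 ≈ 1,170.84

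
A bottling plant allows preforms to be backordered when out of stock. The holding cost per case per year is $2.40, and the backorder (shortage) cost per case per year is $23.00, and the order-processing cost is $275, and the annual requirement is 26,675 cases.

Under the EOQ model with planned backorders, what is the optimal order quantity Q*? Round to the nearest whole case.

2,598 cases

Basic EOQ = √(2·26,675·275/2.4) = 2,472.452
Backorder adjustment √((H+b)/b) = √((2.4+23)/23) = 1.0509
Q* = 2,472.452 × 1.0509 ≈ 2,598.25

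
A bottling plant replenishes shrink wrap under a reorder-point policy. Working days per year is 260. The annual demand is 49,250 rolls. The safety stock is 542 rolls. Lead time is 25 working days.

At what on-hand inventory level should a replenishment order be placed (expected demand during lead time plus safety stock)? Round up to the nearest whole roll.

5,278 rolls

Daily demand d = 49,250 / 260 = 189.423 rolls/day
Demand during lead time = 189.423 × 25 = 4,735.58
Reorder point = 4,735.58 + 542 = 5,277.58 → round up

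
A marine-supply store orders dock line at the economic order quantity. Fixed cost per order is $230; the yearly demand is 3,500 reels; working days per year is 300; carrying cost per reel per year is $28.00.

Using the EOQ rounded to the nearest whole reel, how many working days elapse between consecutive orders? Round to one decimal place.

20.6 days

Optimal lot size Q* = (2 × 3,500 × $230 / $28)^½ ≈ 239.79 → Q = 240 reels
T = Q/D × 300 days = 240/3,500 × 300 = 20.571 days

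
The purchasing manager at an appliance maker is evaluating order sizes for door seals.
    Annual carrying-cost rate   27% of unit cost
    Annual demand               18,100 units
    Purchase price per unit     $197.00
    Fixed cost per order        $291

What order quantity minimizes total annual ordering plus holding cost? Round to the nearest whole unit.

Carrying cost H = $197 × 27% = $53.1900/unit/yr
Optimal lot size Q* = (2 × 18,100 × $291 / $53.19)^½ ≈ 445.03

445 units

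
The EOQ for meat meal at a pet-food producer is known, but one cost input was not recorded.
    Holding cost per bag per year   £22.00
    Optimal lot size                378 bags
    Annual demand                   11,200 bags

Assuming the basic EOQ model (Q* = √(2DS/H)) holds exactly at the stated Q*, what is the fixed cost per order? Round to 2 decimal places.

£140.33

Since Q* = (2DS/H)^½, squaring gives Q*²·H = 2DS.
S = Q²H / (2D) = 378² × 22 / (2 × 11,200) = 140.3325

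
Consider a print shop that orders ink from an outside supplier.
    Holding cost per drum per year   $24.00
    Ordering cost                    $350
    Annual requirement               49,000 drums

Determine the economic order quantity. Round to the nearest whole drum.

1,195 drums

EOQ = √(2DS/H) = √(2 × 49,000 × 350 / 24)
    = √(1,429,166.67) ≈ 1,195.48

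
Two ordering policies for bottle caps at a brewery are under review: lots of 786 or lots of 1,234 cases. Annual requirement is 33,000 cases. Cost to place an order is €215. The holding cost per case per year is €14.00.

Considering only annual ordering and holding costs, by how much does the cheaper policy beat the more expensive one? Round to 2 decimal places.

€141.12

For each Q, cost = (D/Q)·S + (Q/2)·H.
TC(786) = (33,000/786)×215 + (786/2)×14 = €14,528.72
TC(1,234) = (33,000/1,234)×215 + (1,234/2)×14 = €14,387.59
Cheaper: Q = 1,234.  Difference = €141.12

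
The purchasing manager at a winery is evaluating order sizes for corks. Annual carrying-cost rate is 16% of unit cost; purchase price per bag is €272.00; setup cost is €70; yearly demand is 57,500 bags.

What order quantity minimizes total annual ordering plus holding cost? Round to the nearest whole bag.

Holding cost per bag per year: H = 16% × €272 = €43.5200
Q* = √(2·D·S / H) = √(2·57,500·70 / 43.52) = √184,972.4 ≈ 430.08

430 bags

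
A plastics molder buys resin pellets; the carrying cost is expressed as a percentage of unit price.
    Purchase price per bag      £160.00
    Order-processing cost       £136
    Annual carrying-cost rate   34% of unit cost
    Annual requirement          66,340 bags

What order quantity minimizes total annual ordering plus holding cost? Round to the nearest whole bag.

576 bags

Holding cost per bag per year: H = 34% × £160 = £54.4000
EOQ = √(2DS/H) = √(2 × 66,340 × 136 / 54.4)
    = √(331,700.00) ≈ 575.93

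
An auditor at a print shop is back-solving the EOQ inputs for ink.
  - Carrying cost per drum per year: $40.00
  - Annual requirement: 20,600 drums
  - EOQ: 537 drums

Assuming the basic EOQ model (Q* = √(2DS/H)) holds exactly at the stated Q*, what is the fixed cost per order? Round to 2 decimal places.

EOQ relation: Q² = 2DS/H, so rearrange for the unknown.
S = Q²H / (2D) = 537² × 40 / (2 × 20,600) = 279.9699

$279.97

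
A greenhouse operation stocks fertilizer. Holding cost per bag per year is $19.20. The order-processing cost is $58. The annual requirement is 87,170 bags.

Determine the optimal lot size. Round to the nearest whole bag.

726 bags

Q* = √(2·D·S / H) = √(2·87,170·58 / 19.2) = √526,652.1 ≈ 725.71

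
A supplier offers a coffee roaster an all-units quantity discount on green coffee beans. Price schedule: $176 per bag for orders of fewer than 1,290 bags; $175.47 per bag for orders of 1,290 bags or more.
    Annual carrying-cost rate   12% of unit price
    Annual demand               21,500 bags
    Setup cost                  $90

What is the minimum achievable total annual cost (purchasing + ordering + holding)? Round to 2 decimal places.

H₁ = 12%×$176 = $21.1200;  H₂ = 12%×$175.47 = $21.0564
EOQ₁ = √(2×21,500×90/21.1200) = 428.06  (< 1,290, feasible at tier 1)
EOQ₂ = √(2×21,500×90/21.0564) = 428.71  (< 1,290 → use Q = 1,290 at tier-2 price)
TC(tier 1 (EOQ₁), Q≈428.1) = $3,793,040.71
TC(tier 2, Q≈1,290.0) = $3,787,686.38
Minimum at tier 2: $3,787,686.38

$3,787,686.38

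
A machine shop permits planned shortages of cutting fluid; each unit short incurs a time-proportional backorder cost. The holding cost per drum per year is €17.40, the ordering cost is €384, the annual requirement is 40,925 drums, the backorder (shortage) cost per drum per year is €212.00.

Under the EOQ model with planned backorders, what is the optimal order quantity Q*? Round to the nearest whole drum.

Basic EOQ = √(2·40,925·384/17.4) = 1,344.003
Backorder adjustment √((H+b)/b) = √((17.4+212)/212) = 1.0402
Q* = 1,344.003 × 1.0402 ≈ 1,398.07

1,398 drums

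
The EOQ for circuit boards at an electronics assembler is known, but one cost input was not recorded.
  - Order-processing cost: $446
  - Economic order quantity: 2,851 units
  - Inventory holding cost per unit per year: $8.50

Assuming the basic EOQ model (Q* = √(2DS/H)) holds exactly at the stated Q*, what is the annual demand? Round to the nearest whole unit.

EOQ relation: Q² = 2DS/H, so rearrange for the unknown.
D = Q²H / (2S) = 2,851² × 8.5 / (2 × 446) = 77,454.83

77,455 units per year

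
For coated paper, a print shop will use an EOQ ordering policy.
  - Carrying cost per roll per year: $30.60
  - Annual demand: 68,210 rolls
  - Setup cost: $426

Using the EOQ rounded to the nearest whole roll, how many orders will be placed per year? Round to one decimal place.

EOQ = √(2DS/H) = √(2 × 68,210 × 426 / 30.6)
    = √(1,899,180.39) ≈ 1,378.11 → Q = 1,378
N = D/Q = 68,210/1,378 ≈ 49.499 orders/yr

49.5 orders per year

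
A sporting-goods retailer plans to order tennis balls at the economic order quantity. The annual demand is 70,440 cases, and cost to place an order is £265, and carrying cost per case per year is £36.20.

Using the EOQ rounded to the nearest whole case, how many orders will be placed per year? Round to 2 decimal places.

Optimal lot size Q* = (2 × 70,440 × £265 / £36.2)^½ ≈ 1,015.53 → Q = 1,016
Orders per year = D/Q = 70,440 / 1,016 = 69.331

69.33 orders per year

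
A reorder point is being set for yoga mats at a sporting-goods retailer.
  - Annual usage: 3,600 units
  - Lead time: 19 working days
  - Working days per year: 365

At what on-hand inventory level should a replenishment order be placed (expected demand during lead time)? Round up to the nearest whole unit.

Daily demand d = 3,600 / 365 = 9.863 units/day
Demand during lead time = 9.863 × 19 = 187.40
Reorder point = 187.40 → round up

188 units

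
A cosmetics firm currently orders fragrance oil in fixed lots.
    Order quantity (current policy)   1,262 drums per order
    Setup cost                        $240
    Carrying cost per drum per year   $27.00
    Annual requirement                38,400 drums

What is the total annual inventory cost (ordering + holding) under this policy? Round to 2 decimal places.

Annual ordering cost = (D/Q)·S = (38,400/1,262) × 240 = $7,302.69
Annual holding cost  = (Q/2)·H = (1,262/2) × 27 = $17,037.00
Total = $7,302.69 + $17,037.00 = $24,339.69

$24,339.69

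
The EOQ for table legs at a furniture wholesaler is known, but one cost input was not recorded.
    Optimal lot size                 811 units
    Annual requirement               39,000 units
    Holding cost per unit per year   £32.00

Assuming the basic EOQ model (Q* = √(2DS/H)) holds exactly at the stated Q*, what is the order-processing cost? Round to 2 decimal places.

£269.83

Since Q* = (2DS/H)^½, squaring gives Q*²·H = 2DS.
S = Q²H / (2D) = 811² × 32 / (2 × 39,000) = 269.8343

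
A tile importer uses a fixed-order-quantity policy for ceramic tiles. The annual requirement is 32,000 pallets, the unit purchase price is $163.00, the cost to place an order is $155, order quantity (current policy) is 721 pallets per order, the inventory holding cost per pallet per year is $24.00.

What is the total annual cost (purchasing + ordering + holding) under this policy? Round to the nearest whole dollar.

$5,231,531

Annual ordering cost = (D/Q)·S = (32,000/721) × 155 = $6,879.33
Annual holding cost  = (Q/2)·H = (721/2) × 24 = $8,652.00
Purchase cost = D·C = 32,000 × 163 = $5,216,000.00
Total = $6,879.33 + $8,652.00 + $5,216,000.00 = $5,231,531.33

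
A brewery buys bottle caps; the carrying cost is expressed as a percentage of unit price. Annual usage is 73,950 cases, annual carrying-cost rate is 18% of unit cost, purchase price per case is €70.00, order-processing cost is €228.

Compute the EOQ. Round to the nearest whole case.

1,636 cases

H = i·C = 0.18 × €70 = €12.6000 per case-year
Q* = √(2·D·S / H) = √(2·73,950·228 / 12.6) = √2,676,285.7 ≈ 1,635.94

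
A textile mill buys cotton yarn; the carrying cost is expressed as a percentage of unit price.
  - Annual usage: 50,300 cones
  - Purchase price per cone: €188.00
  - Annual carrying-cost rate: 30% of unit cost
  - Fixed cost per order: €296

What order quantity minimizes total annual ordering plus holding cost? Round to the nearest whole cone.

H = i·C = 0.3 × €188 = €56.4000 per cone-year
EOQ = √(2DS/H) = √(2 × 50,300 × 296 / 56.4)
    = √(527,971.63) ≈ 726.62

727 cones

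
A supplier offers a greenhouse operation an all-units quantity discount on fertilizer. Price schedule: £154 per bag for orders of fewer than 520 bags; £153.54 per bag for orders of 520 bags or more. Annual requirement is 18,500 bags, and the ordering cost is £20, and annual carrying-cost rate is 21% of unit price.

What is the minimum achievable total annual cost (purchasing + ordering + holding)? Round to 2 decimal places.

H₁ = 21%×£154 = £32.3400;  H₂ = 21%×£153.54 = £32.2434
EOQ₁ = √(2×18,500×20/32.3400) = 151.27  (< 520, feasible at tier 1)
EOQ₂ = √(2×18,500×20/32.2434) = 151.49  (< 520 → use Q = 520 at tier-2 price)
TC(tier 1 (EOQ₁), Q≈151.3) = £2,853,891.99
TC(tier 2, Q≈520.0) = £2,849,584.82
Minimum at tier 2: £2,849,584.82

£2,849,584.82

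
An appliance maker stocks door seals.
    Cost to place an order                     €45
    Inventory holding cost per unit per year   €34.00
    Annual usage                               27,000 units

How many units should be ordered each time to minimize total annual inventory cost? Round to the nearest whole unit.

Q* = √(2·D·S / H) = √(2·27,000·45 / 34) = √71,470.6 ≈ 267.34

267 units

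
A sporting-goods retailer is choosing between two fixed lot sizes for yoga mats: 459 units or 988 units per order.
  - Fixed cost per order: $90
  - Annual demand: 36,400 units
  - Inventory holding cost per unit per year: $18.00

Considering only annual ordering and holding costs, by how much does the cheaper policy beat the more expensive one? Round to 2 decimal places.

$939.53

For each Q, cost = (D/Q)·S + (Q/2)·H.
TC(459) = (36,400/459)×90 + (459/2)×18 = $11,268.25
TC(988) = (36,400/988)×90 + (988/2)×18 = $12,207.79
Cheaper: Q = 459.  Difference = $939.53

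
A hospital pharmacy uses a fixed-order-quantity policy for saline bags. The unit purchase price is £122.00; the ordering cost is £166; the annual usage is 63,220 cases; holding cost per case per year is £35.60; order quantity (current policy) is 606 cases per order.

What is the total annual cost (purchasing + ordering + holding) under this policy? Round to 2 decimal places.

£7,740,944.49

Orders/yr = 63,220/606 = 104.323; ordering cost = 104.323 × £166 = £17,317.69
Average inventory = 606/2 = 303; holding cost = 303 × £35.6 = £10,786.80
Purchase cost = D·C = 63,220 × 122 = £7,712,840.00
Total = £17,317.69 + £10,786.80 + £7,712,840.00 = £7,740,944.49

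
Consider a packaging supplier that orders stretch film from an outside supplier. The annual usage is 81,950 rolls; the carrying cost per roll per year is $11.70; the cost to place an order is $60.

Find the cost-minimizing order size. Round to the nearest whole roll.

Optimal lot size Q* = (2 × 81,950 × $60 / $11.7)^½ ≈ 916.79

917 rolls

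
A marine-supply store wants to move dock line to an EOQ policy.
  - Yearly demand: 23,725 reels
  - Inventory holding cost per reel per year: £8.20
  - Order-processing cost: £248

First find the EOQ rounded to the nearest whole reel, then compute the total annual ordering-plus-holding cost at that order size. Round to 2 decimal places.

£9,823.15

2DS/H = 2·23,725·248/8.2 = 1,435,073.17
EOQ = √1,435,073.17 ≈ 1,197.95 → Q = 1,198 reels
Ordering: D/Q × S = 23,725/1,198 × £248 = £4,911.35
Holding:  Q/2 × H = 1,198/2 × £8.2 = £4,911.80
Total = £4,911.35 + £4,911.80 = £9,823.15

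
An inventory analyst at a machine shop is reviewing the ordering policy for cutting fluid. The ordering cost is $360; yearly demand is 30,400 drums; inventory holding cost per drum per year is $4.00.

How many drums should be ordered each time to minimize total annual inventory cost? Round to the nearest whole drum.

2,339 drums

Q* = √(2·D·S / H) = √(2·30,400·360 / 4) = √5,472,000.0 ≈ 2,339.23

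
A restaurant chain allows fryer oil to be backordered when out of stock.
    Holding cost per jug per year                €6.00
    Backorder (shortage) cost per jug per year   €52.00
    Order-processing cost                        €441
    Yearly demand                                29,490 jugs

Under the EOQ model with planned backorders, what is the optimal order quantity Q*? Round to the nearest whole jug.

Basic EOQ = √(2·29,490·441/6) = 2,082.073
Backorder adjustment √((H+b)/b) = √((6+52)/52) = 1.0561
Q* = 2,082.073 × 1.0561 ≈ 2,198.91

2,199 jugs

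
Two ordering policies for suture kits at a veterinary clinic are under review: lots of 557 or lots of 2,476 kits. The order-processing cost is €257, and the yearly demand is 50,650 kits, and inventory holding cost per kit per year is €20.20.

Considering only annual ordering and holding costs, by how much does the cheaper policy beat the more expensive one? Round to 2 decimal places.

€1,269.26

TC(Q) = (D/Q)S + (Q/2)H
TC(557) = (50,650/557)×257 + (557/2)×20.2 = €28,995.63
TC(2,476) = (50,650/2,476)×257 + (2,476/2)×20.2 = €30,264.89
Cheaper: Q = 557.  Difference = €1,269.26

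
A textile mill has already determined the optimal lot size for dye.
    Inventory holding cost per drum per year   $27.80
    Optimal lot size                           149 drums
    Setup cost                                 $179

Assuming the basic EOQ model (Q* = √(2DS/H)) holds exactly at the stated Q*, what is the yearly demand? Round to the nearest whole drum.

1,724 drums per year

EOQ relation: Q² = 2DS/H, so rearrange for the unknown.
D = Q²H / (2S) = 149² × 27.8 / (2 × 179) = 1,723.99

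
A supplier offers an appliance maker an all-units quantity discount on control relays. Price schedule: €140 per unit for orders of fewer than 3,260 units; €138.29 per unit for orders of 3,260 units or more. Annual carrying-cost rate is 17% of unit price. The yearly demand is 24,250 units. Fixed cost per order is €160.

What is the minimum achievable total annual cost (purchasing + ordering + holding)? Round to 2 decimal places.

€3,393,042.84

H₁ = 17%×€140 = €23.8000;  H₂ = 17%×€138.29 = €23.5093
EOQ₁ = √(2×24,250×160/23.8000) = 571.01  (< 3,260, feasible at tier 1)
EOQ₂ = √(2×24,250×160/23.5093) = 574.53  (< 3,260 → use Q = 3,260 at tier-2 price)
TC(tier 1 (EOQ₁), Q≈571.0) = €3,408,590.00
TC(tier 2, Q≈3,260.0) = €3,393,042.84
Minimum at tier 2: €3,393,042.84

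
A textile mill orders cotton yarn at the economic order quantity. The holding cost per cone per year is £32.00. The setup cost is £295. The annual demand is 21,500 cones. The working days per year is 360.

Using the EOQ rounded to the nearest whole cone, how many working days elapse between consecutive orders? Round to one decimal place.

10.5 days

Optimal lot size Q* = (2 × 21,500 × £295 / £32)^½ ≈ 629.61 → Q = 630 cones
Days between orders = 360 / (D/Q) = 360 / 34.127 ≈ 10.549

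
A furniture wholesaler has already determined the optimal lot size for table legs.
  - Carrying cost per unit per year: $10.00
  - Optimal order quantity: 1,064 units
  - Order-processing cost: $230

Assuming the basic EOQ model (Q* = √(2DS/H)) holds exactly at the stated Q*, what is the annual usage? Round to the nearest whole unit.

24,611 units per year

Since Q* = (2DS/H)^½, squaring gives Q*²·H = 2DS.
D = Q²H / (2S) = 1,064² × 10 / (2 × 230) = 24,610.78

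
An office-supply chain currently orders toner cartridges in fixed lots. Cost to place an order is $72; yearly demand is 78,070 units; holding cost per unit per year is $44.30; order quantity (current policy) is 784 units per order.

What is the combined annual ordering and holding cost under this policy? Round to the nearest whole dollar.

$24,535

Annual ordering cost = (D/Q)·S = (78,070/784) × 72 = $7,169.69
Annual holding cost  = (Q/2)·H = (784/2) × 44.3 = $17,365.60
Total = $7,169.69 + $17,365.60 = $24,535.29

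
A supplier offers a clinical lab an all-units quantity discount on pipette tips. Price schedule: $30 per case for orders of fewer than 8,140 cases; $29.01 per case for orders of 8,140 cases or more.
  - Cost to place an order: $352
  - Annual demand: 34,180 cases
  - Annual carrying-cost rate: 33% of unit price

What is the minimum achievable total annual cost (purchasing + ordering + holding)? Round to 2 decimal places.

H₁ = 33%×$30 = $9.9000;  H₂ = 33%×$29.01 = $9.5733
EOQ₁ = √(2×34,180×352/9.9000) = 1,559.03  (< 8,140, feasible at tier 1)
EOQ₂ = √(2×34,180×352/9.5733) = 1,585.41  (< 8,140 → use Q = 8,140 at tier-2 price)
TC(tier 1 (EOQ₁), Q≈1,559.0) = $1,040,834.41
TC(tier 2, Q≈8,140.0) = $1,032,003.19
Minimum at tier 2: $1,032,003.19

$1,032,003.19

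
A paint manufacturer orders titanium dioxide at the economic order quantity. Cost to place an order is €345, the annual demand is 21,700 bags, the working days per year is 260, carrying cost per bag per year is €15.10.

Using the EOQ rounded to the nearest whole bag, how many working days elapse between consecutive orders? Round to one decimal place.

11.9 days

Q* = √(2·D·S / H) = √(2·21,700·345 / 15.1) = √991,589.4 ≈ 995.79 → Q = 996 bags
T = Q/D × 260 days = 996/21,700 × 260 = 11.934 days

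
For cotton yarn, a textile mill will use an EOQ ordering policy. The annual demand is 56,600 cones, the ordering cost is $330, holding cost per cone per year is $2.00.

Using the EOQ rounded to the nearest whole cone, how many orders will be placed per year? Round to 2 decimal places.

EOQ = √(2DS/H) = √(2 × 56,600 × 330 / 2)
    = √(18,678,000.00) ≈ 4,321.81 → Q = 4,322
Orders per year = D/Q = 56,600 / 4,322 = 13.096

13.10 orders per year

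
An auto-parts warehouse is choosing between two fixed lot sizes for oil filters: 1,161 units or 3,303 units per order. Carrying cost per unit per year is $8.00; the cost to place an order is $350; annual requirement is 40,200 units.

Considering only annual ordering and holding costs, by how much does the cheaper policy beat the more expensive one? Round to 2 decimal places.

Annual cost at Q: ordering D·S/Q plus holding Q·H/2.
TC(1,161) = (40,200/1,161)×350 + (1,161/2)×8 = $16,762.86
TC(3,303) = (40,200/3,303)×350 + (3,303/2)×8 = $17,471.76
Lots of 1,161 are cheaper by $708.90.

$708.90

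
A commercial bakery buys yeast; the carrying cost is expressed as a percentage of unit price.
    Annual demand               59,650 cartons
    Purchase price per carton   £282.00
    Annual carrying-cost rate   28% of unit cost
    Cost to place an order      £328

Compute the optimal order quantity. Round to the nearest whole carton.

Holding cost per carton per year: H = 28% × £282 = £78.9600
Optimal lot size Q* = (2 × 59,650 × £328 / £78.96)^½ ≈ 703.97

704 cartons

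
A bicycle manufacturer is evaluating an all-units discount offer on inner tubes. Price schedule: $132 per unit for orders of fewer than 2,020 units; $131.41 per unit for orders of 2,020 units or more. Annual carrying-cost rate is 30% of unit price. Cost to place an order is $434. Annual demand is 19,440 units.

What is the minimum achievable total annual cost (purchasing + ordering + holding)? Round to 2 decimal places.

H₁ = 30%×$132 = $39.6000;  H₂ = 30%×$131.41 = $39.4230
EOQ₁ = √(2×19,440×434/39.6000) = 652.77  (< 2,020, feasible at tier 1)
EOQ₂ = √(2×19,440×434/39.4230) = 654.23  (< 2,020 → use Q = 2,020 at tier-2 price)
TC(tier 1 (EOQ₁), Q≈652.8) = $2,591,929.70
TC(tier 2, Q≈2,020.0) = $2,598,604.34
Minimum at tier 1 (EOQ₁): $2,591,929.70

$2,591,929.70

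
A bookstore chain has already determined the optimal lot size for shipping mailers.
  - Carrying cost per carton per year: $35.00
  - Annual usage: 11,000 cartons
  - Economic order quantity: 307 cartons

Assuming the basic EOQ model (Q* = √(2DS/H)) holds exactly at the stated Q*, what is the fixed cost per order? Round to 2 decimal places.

$149.94

EOQ relation: Q² = 2DS/H, so rearrange for the unknown.
S = Q²H / (2D) = 307² × 35 / (2 × 11,000) = 149.9416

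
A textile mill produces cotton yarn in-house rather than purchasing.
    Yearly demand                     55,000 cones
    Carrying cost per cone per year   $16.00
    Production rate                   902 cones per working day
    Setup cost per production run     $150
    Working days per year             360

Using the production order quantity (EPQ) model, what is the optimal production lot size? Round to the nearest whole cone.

Daily demand d = 55,000/360 = 152.778; p = 902; 1 − d/p = 0.83062
EPQ = √(2DS / (H(1 − d/p)))
    = √(2 × 55,000 × 150 / (16 × 0.83062)) ≈ 1,114.24

1,114 cones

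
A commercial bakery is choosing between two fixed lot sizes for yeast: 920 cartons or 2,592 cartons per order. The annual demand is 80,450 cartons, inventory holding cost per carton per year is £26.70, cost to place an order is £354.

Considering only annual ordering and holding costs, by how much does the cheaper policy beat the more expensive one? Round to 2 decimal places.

For each Q, cost = (D/Q)·S + (Q/2)·H.
TC(920) = (80,450/920)×354 + (920/2)×26.7 = £43,237.76
TC(2,592) = (80,450/2,592)×354 + (2,592/2)×26.7 = £45,590.58
|ΔTC| = |£43,237.76 − £45,590.58| = £2,352.82

£2,352.82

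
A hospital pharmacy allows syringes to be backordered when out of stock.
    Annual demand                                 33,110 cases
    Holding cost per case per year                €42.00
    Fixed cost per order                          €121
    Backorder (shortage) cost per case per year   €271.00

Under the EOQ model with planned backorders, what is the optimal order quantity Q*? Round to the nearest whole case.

Basic EOQ = √(2·33,110·121/42) = 436.780
Backorder adjustment √((H+b)/b) = √((42+271)/271) = 1.0747
Q* = 436.780 × 1.0747 ≈ 469.41

469 cases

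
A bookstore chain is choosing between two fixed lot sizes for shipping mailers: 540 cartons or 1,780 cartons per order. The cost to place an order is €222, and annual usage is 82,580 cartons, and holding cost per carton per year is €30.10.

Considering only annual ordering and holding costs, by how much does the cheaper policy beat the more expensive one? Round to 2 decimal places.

€4,988.25

Annual cost at Q: ordering D·S/Q plus holding Q·H/2.
TC(540) = (82,580/540)×222 + (540/2)×30.1 = €42,076.56
TC(1,780) = (82,580/1,780)×222 + (1,780/2)×30.1 = €37,088.30
|ΔTC| = |€42,076.56 − €37,088.30| = €4,988.25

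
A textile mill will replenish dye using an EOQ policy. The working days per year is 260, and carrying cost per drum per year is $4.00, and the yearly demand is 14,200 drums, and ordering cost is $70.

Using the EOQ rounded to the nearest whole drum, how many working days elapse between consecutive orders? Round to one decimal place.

12.9 days

EOQ = √(2DS/H) = √(2 × 14,200 × 70 / 4)
    = √(497,000.00) ≈ 704.98 → Q = 705 drums
Days between orders = 260 / (D/Q) = 260 / 20.142 ≈ 12.908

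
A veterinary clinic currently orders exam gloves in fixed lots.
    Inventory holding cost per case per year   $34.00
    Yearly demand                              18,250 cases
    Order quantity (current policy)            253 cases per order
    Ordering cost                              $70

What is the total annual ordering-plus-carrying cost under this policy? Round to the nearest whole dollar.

$9,350

Annual ordering cost = (D/Q)·S = (18,250/253) × 70 = $5,049.41
Annual holding cost  = (Q/2)·H = (253/2) × 34 = $4,301.00
Total = $5,049.41 + $4,301.00 = $9,350.41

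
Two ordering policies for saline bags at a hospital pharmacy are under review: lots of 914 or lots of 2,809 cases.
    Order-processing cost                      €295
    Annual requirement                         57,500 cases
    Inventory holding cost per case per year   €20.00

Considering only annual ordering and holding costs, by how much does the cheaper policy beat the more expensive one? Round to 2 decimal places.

Annual cost at Q: ordering D·S/Q plus holding Q·H/2.
TC(914) = (57,500/914)×295 + (914/2)×20 = €27,698.53
TC(2,809) = (57,500/2,809)×295 + (2,809/2)×20 = €34,128.63
Cheaper: Q = 914.  Difference = €6,430.09

€6,430.09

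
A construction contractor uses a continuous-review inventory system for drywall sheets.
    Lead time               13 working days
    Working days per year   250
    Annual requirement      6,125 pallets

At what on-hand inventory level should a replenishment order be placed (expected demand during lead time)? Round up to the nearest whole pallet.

319 pallets

Daily demand d = 6,125 / 250 = 24.500 pallets/day
Demand during lead time = 24.500 × 13 = 318.50
Reorder point = 318.50 → round up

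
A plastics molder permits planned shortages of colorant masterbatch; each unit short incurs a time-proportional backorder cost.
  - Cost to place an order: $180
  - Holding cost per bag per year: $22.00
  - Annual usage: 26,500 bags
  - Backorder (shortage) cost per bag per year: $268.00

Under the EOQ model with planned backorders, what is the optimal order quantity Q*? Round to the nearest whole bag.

Basic EOQ = √(2·26,500·180/22) = 658.511
Backorder adjustment √((H+b)/b) = √((22+268)/268) = 1.0402
Q* = 658.511 × 1.0402 ≈ 685.01

685 bags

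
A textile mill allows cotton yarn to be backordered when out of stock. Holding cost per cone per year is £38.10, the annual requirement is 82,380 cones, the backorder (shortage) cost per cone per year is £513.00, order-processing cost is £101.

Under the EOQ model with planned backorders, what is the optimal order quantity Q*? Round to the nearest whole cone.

Q* = √(2DS/H) · √((H + b)/b)
   = √(2 × 82,380 × 101 / 38.1) · √((38.1 + 513) / 513)
   = 660.882 × 1.0365 ≈ 684.98

685 cones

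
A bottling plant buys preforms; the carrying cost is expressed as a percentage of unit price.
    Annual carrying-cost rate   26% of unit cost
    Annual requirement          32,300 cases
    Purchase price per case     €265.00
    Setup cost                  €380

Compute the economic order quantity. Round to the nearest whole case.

Holding cost per case per year: H = 26% × €265 = €68.9000
2DS/H = 2·32,300·380/68.9 = 356,284.47
EOQ = √356,284.47 ≈ 596.90

597 cases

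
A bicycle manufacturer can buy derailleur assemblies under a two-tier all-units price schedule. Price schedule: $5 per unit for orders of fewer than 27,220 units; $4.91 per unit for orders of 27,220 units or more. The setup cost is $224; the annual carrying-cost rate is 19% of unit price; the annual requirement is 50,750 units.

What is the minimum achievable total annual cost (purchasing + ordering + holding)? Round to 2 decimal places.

H₁ = 19%×$5 = $0.9500;  H₂ = 19%×$4.91 = $0.9329
EOQ₁ = √(2×50,750×224/0.9500) = 4,892.10  (< 27,220, feasible at tier 1)
EOQ₂ = √(2×50,750×224/0.9329) = 4,936.73  (< 27,220 → use Q = 27,220 at tier-2 price)
TC(tier 1 (EOQ₁), Q≈4,892.1) = $258,397.49
TC(tier 2, Q≈27,220.0) = $262,296.90
Minimum at tier 1 (EOQ₁): $258,397.49

$258,397.49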